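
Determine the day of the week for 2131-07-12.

Doomsday rule: the anchor day for the 2100s is Sunday. For year 31: 31÷12 = 2 r 7, and 7÷4 = 1, so 2+7+1 = 10.
Sunday + 10 ≡ Wednesday — that's 2131's doomsday.
In July the doomsday date is Jul 11.
Jul 12 is 1 day after Jul 11; 1 mod 7 = 1, so Wednesday + 1 = Thursday.

Thursday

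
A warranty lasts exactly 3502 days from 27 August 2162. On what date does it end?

+365 (one year) → Aug 27, 2163 (3137 left).
+366 (one year; includes Feb 29, 2164) → Aug 27, 2164 (2771 left).
+365 (one year) → Aug 27, 2165 (2406 left).
+365 (one year) → Aug 27, 2166 (2041 left).
+365 (one year) → Aug 27, 2167 (1676 left).
+366 (one year; includes Feb 29, 2168) → Aug 27, 2168 (1310 left).
+365 (one year) → Aug 27, 2169 (945 left).
+365 (one year) → Aug 27, 2170 (580 left).
+365 (one year) → Aug 27, 2171 (215 left).
Aug has 31 days: +5 → Sep 1, 2171 (210 left).
Sep has 30 days: +30 → Oct 1, 2171 (180 left).
Oct has 31 days: +31 → Nov 1, 2171 (149 left).
Nov has 30 days: +30 → Dec 1, 2171 (119 left).
Dec has 31 days: +31 → Jan 1, 2172 (88 left).
Jan has 31 days: +31 → Feb 1, 2172 (57 left).
Feb has 29 days: +29 → Mar 1, 2172 (28 left).
+28 → Mar 29, 2172.

March 29, 2172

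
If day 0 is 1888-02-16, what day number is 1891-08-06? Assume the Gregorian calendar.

1267

Feb 16, 1888 → Feb 16, 1889: 366 days (Feb 29, 1888 is in that span).
Feb 16, 1889 → Feb 16, 1890: 365 days.
Feb 16, 1890 → Feb 16, 1891: 365 days.
Feb 16, 1891 → Mar 16, 1891: 28 days (February has 28).
Mar 16, 1891 → Apr 16, 1891: 31 days (March has 31).
Apr 16, 1891 → May 16, 1891: 30 days (April has 30).
May 16, 1891 → Jun 16, 1891: 31 days (May has 31).
Jun 16, 1891 → Jul 16, 1891: 30 days (June has 30).
Jul 16, 1891 → Aug 6, 1891: 21 days.
Total: 1267 days.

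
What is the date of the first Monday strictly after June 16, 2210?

June 18, 2210

Jun 16, 2210 is a Saturday.
From Saturday to the next Monday is 2 days.
Jun 16, 2210 + 2 = Jun 18, 2210.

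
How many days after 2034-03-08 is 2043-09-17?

3480

Mar 8, 2034 → Mar 8, 2035: 365 days.
Mar 8, 2035 → Mar 8, 2036: 366 days (Feb 29, 2036 is in that span).
Mar 8, 2036 → Mar 8, 2037: 365 days.
Mar 8, 2037 → Mar 8, 2038: 365 days.
Mar 8, 2038 → Mar 8, 2039: 365 days.
Mar 8, 2039 → Mar 8, 2040: 366 days (Feb 29, 2040 is in that span).
Mar 8, 2040 → Mar 8, 2041: 365 days.
Mar 8, 2041 → Mar 8, 2042: 365 days.
Mar 8, 2042 → Mar 8, 2043: 365 days.
Mar 8, 2043 → Apr 8, 2043: 31 days (March has 31).
Apr 8, 2043 → May 8, 2043: 30 days (April has 30).
May 8, 2043 → Jun 8, 2043: 31 days (May has 31).
Jun 8, 2043 → Jul 8, 2043: 30 days (June has 30).
Jul 8, 2043 → Aug 8, 2043: 31 days (July has 31).
Aug 8, 2043 → Sep 8, 2043: 31 days (August has 31).
Sep 8, 2043 → Sep 17, 2043: 9 days.
Total: 3480 days.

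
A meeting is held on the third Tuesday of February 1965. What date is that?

February 1, 1965 is a Monday.
The first Tuesday is therefore February 2 (1 days later).
The third Tuesday is 2 + 2×7 = February 16.

February 16, 1965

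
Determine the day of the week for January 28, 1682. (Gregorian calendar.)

Wednesday

Doomsday rule: the anchor day for the 1600s is Tuesday. For year 82: 82÷12 = 6 r 10, and 10÷4 = 2, so 6+10+2 = 18.
Tuesday + 18 ≡ Saturday — that's 1682's doomsday.
In January the doomsday date is Jan 3 (1682 is not a leap year).
Jan 28 is 25 days after Jan 3; 25 mod 7 = 4, so Saturday + 4 = Wednesday.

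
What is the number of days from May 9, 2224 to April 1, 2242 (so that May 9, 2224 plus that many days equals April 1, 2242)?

6536

May 9, 2224 → May 9, 2225: 365 days.
May 9, 2225 → May 9, 2226: 365 days.
May 9, 2226 → May 9, 2227: 365 days.
May 9, 2227 → May 9, 2228: 366 days (Feb 29, 2228 is in that span).
May 9, 2228 → May 9, 2229: 365 days.
May 9, 2229 → May 9, 2230: 365 days.
May 9, 2230 → May 9, 2231: 365 days.
May 9, 2231 → May 9, 2232: 366 days (Feb 29, 2232 is in that span).
May 9, 2232 → May 9, 2233: 365 days.
May 9, 2233 → May 9, 2234: 365 days.
May 9, 2234 → May 9, 2235: 365 days.
May 9, 2235 → May 9, 2236: 366 days (Feb 29, 2236 is in that span).
May 9, 2236 → May 9, 2237: 365 days.
May 9, 2237 → May 9, 2238: 365 days.
May 9, 2238 → May 9, 2239: 365 days.
May 9, 2239 → May 9, 2240: 366 days (Feb 29, 2240 is in that span).
May 9, 2240 → May 9, 2241: 365 days.
May 9, 2241 → Jun 9, 2241: 31 days (May has 31).
Jun 9, 2241 → Jul 9, 2241: 30 days (June has 30).
Jul 9, 2241 → Aug 9, 2241: 31 days (July has 31).
Aug 9, 2241 → Sep 9, 2241: 31 days (August has 31).
Sep 9, 2241 → Oct 9, 2241: 30 days (September has 30).
Oct 9, 2241 → Nov 9, 2241: 31 days (October has 31).
Nov 9, 2241 → Dec 9, 2241: 30 days (November has 30).
Dec 9, 2241 → Jan 9, 2242: 31 days (December has 31).
Jan 9, 2242 → Feb 9, 2242: 31 days (January has 31).
Feb 9, 2242 → Mar 9, 2242: 28 days (February has 28).
Mar 9, 2242 → Apr 1, 2242: 23 days.
Total: 6536 days.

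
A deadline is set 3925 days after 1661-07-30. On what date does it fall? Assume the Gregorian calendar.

April 28, 1672

+365 (one year) → Jul 30, 1662 (3560 left).
+365 (one year) → Jul 30, 1663 (3195 left).
+366 (one year; includes Feb 29, 1664) → Jul 30, 1664 (2829 left).
+365 (one year) → Jul 30, 1665 (2464 left).
+365 (one year) → Jul 30, 1666 (2099 left).
+365 (one year) → Jul 30, 1667 (1734 left).
+366 (one year; includes Feb 29, 1668) → Jul 30, 1668 (1368 left).
+365 (one year) → Jul 30, 1669 (1003 left).
+365 (one year) → Jul 30, 1670 (638 left).
+365 (one year) → Jul 30, 1671 (273 left).
Jul has 31 days: +2 → Aug 1, 1671 (271 left).
Aug has 31 days: +31 → Sep 1, 1671 (240 left).
Sep has 30 days: +30 → Oct 1, 1671 (210 left).
Oct has 31 days: +31 → Nov 1, 1671 (179 left).
Nov has 30 days: +30 → Dec 1, 1671 (149 left).
Dec has 31 days: +31 → Jan 1, 1672 (118 left).
Jan has 31 days: +31 → Feb 1, 1672 (87 left).
Feb has 29 days: +29 → Mar 1, 1672 (58 left).
Mar has 31 days: +31 → Apr 1, 1672 (27 left).
+27 → Apr 28, 1672.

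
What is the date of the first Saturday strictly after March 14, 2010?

March 20, 2010

Mar 14, 2010 is a Sunday.
From Sunday to the next Saturday is 6 days.
Mar 14, 2010 + 6 = Mar 20, 2010.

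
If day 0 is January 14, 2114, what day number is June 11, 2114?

Jan 14, 2114 → Feb 14, 2114: 31 days (January has 31).
Feb 14, 2114 → Mar 14, 2114: 28 days (February has 28).
Mar 14, 2114 → Apr 14, 2114: 31 days (March has 31).
Apr 14, 2114 → May 14, 2114: 30 days (April has 30).
May 14, 2114 → Jun 11, 2114: 28 days.
Total: 148 days.

148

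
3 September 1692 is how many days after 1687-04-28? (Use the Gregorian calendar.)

1955

Apr 28, 1687 → Apr 28, 1688: 366 days (Feb 29, 1688 is in that span).
Apr 28, 1688 → Apr 28, 1689: 365 days.
Apr 28, 1689 → Apr 28, 1690: 365 days.
Apr 28, 1690 → Apr 28, 1691: 365 days.
Apr 28, 1691 → Apr 28, 1692: 366 days (Feb 29, 1692 is in that span).
Apr 28, 1692 → May 28, 1692: 30 days (April has 30).
May 28, 1692 → Jun 28, 1692: 31 days (May has 31).
Jun 28, 1692 → Jul 28, 1692: 30 days (June has 30).
Jul 28, 1692 → Aug 28, 1692: 31 days (July has 31).
Aug 28, 1692 → Sep 3, 1692: 6 days.
Total: 1955 days.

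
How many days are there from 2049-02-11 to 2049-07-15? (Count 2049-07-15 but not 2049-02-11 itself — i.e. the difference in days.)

154

Feb 11, 2049 → Mar 11, 2049: 28 days (February has 28).
Mar 11, 2049 → Apr 11, 2049: 31 days (March has 31).
Apr 11, 2049 → May 11, 2049: 30 days (April has 30).
May 11, 2049 → Jun 11, 2049: 31 days (May has 31).
Jun 11, 2049 → Jul 11, 2049: 30 days (June has 30).
Jul 11, 2049 → Jul 15, 2049: 4 days.
Total: 154 days.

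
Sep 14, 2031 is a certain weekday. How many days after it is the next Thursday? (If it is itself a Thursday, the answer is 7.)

4

Sep 14, 2031 is a Sunday.
From Sunday to the next Thursday is 4 days.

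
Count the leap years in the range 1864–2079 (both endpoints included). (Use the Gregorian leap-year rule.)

53

Multiples of 4 in [1864,2079]: 54.
Of those, multiples of 100: 2 (not leap unless ÷400).
Multiples of 400: 1.
Leap years = 54 − 2 + 1 = 53.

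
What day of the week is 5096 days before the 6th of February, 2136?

Monday

First find the weekday of Feb 6, 2136. Doomsday rule: the anchor day for the 2100s is Sunday. For year 36: 36÷12 = 3 r 0, and 0÷4 = 0, so 3+0+0 = 3.
Sunday + 3 ≡ Wednesday — that's 2136's doomsday.
In February the doomsday date is Feb 29 (2136 is a leap year (divisible by 4)).
Feb 6 is 23 days before Feb 29; 23 mod 7 = 2, so Wednesday − 2 = Monday.
5096 mod 7 = 0, so 5096 days before a Monday is Monday − 0 = Monday.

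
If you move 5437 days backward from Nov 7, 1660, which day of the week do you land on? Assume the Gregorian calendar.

Nov 7, 1660 is a Sunday.
5437 mod 7 = 5, so 5437 days before a Sunday is Sunday − 5 = Tuesday.

Tuesday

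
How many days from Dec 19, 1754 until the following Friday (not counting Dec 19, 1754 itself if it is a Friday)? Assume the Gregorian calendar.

Dec 19, 1754 is a Thursday.
From Thursday to the next Friday is 1 day.

1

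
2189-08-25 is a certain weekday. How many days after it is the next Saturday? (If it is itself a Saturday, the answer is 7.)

4

Aug 25, 2189 is a Tuesday.
From Tuesday to the next Saturday is 4 days.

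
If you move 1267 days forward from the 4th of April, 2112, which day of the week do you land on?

Apr 4, 2112 is a Monday.
1267 mod 7 = 0, so 1267 days after a Monday is Monday + 0 = Monday.

Monday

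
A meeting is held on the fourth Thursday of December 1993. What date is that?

December 23, 1993

December 1, 1993 is a Wednesday.
The first Thursday is therefore December 2 (1 days later).
The fourth Thursday is 2 + 3×7 = December 23.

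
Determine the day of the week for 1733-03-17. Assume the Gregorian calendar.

Doomsday rule: the anchor day for the 1700s is Sunday. For year 33: 33÷12 = 2 r 9, and 9÷4 = 2, so 2+9+2 = 13.
Sunday + 13 ≡ Saturday — that's 1733's doomsday.
In March the doomsday date is Mar 14.
Mar 17 is 3 days after Mar 14; 3 mod 7 = 3, so Saturday + 3 = Tuesday.

Tuesday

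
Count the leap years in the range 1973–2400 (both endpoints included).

104

Multiples of 4 in [1973,2400]: 107.
Of those, multiples of 100: 5 (not leap unless ÷400).
Multiples of 400: 2.
Leap years = 107 − 5 + 2 = 104.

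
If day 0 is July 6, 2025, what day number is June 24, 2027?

718

Jul 6, 2025 → Jul 6, 2026: 365 days.
Jul 6, 2026 → Aug 6, 2026: 31 days (July has 31).
Aug 6, 2026 → Sep 6, 2026: 31 days (August has 31).
Sep 6, 2026 → Oct 6, 2026: 30 days (September has 30).
Oct 6, 2026 → Nov 6, 2026: 31 days (October has 31).
Nov 6, 2026 → Dec 6, 2026: 30 days (November has 30).
Dec 6, 2026 → Jan 6, 2027: 31 days (December has 31).
Jan 6, 2027 → Feb 6, 2027: 31 days (January has 31).
Feb 6, 2027 → Mar 6, 2027: 28 days (February has 28).
Mar 6, 2027 → Apr 6, 2027: 31 days (March has 31).
Apr 6, 2027 → May 6, 2027: 30 days (April has 30).
May 6, 2027 → Jun 6, 2027: 31 days (May has 31).
Jun 6, 2027 → Jun 24, 2027: 18 days.
Total: 718 days.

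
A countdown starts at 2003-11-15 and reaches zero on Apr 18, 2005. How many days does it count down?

Nov 15, 2003 → Nov 15, 2004: 366 days (Feb 29, 2004 is in that span).
Nov 15, 2004 → Dec 15, 2004: 30 days (November has 30).
Dec 15, 2004 → Jan 15, 2005: 31 days (December has 31).
Jan 15, 2005 → Feb 15, 2005: 31 days (January has 31).
Feb 15, 2005 → Mar 15, 2005: 28 days (February has 28).
Mar 15, 2005 → Apr 15, 2005: 31 days (March has 31).
Apr 15, 2005 → Apr 18, 2005: 3 days.
Total: 520 days.

520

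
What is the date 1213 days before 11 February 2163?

−365 (one year) → Feb 11, 2162 (848 left).
−365 (one year) → Feb 11, 2161 (483 left).
−366 (one year; includes Feb 29, 2160) → Feb 11, 2160 (117 left).
−11 → Jan 31, 2160 (end of Jan, 31 days; 106 left).
−31 → Dec 31, 2159 (end of Dec, 31 days; 75 left).
−31 → Nov 30, 2159 (end of Nov, 30 days; 44 left).
−30 → Oct 31, 2159 (end of Oct, 31 days; 14 left).
−14 → Oct 17, 2159.

October 17, 2159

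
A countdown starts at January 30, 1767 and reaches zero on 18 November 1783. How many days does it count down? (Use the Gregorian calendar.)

Jan 30, 1767 → Jan 30, 1768: 365 days.
Jan 30, 1768 → Jan 30, 1769: 366 days (Feb 29, 1768 is in that span).
Jan 30, 1769 → Jan 30, 1770: 365 days.
Jan 30, 1770 → Jan 30, 1771: 365 days.
Jan 30, 1771 → Jan 30, 1772: 365 days.
Jan 30, 1772 → Jan 30, 1773: 366 days (Feb 29, 1772 is in that span).
Jan 30, 1773 → Jan 30, 1774: 365 days.
Jan 30, 1774 → Jan 30, 1775: 365 days.
Jan 30, 1775 → Jan 30, 1776: 365 days.
Jan 30, 1776 → Jan 30, 1777: 366 days (Feb 29, 1776 is in that span).
Jan 30, 1777 → Jan 30, 1778: 365 days.
Jan 30, 1778 → Jan 30, 1779: 365 days.
Jan 30, 1779 → Jan 30, 1780: 365 days.
Jan 30, 1780 → Jan 30, 1781: 366 days (Feb 29, 1780 is in that span).
Jan 30, 1781 → Jan 30, 1782: 365 days.
Jan 30, 1782 → Jan 30, 1783: 365 days.
Jan 30, 1783 → Feb 28, 1783: 29 days (January has 31).
Feb 28, 1783 → Mar 28, 1783: 28 days (February has 28).
Mar 28, 1783 → Apr 28, 1783: 31 days (March has 31).
Apr 28, 1783 → May 28, 1783: 30 days (April has 30).
May 28, 1783 → Jun 28, 1783: 31 days (May has 31).
Jun 28, 1783 → Jul 28, 1783: 30 days (June has 30).
Jul 28, 1783 → Aug 28, 1783: 31 days (July has 31).
Aug 28, 1783 → Sep 28, 1783: 31 days (August has 31).
Sep 28, 1783 → Oct 28, 1783: 30 days (September has 30).
Oct 28, 1783 → Nov 18, 1783: 21 days.
Total: 6136 days.

6136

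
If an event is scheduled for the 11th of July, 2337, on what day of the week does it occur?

Sunday

Doomsday rule: the anchor day for the 2300s is Wednesday. For year 37: 37÷12 = 3 r 1, and 1÷4 = 0, so 3+1+0 = 4.
Wednesday + 4 ≡ Sunday — that's 2337's doomsday.
In July the doomsday date is Jul 11.
Jul 11 is the doomsday itself: Sunday.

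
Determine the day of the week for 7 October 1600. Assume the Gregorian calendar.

Doomsday rule: the anchor day for the 1600s is Tuesday. For year 00: 0÷12 = 0 r 0, and 0÷4 = 0, so 0+0+0 = 0.
Tuesday + 0 ≡ Tuesday — that's 1600's doomsday.
In October the doomsday date is Oct 10.
Oct 7 is 3 days before Oct 10; 3 mod 7 = 3, so Tuesday − 3 = Saturday.

Saturday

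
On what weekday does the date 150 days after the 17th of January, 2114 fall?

Saturday

Jan 17, 2114 is a Wednesday.
150 mod 7 = 3, so 150 days after a Wednesday is Wednesday + 3 = Saturday.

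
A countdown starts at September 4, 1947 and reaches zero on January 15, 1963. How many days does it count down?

Sep 4, 1947 → Sep 4, 1948: 366 days (Feb 29, 1948 is in that span).
Sep 4, 1948 → Sep 4, 1949: 365 days.
Sep 4, 1949 → Sep 4, 1950: 365 days.
Sep 4, 1950 → Sep 4, 1951: 365 days.
Sep 4, 1951 → Sep 4, 1952: 366 days (Feb 29, 1952 is in that span).
Sep 4, 1952 → Sep 4, 1953: 365 days.
Sep 4, 1953 → Sep 4, 1954: 365 days.
Sep 4, 1954 → Sep 4, 1955: 365 days.
Sep 4, 1955 → Sep 4, 1956: 366 days (Feb 29, 1956 is in that span).
Sep 4, 1956 → Sep 4, 1957: 365 days.
Sep 4, 1957 → Sep 4, 1958: 365 days.
Sep 4, 1958 → Sep 4, 1959: 365 days.
Sep 4, 1959 → Sep 4, 1960: 366 days (Feb 29, 1960 is in that span).
Sep 4, 1960 → Sep 4, 1961: 365 days.
Sep 4, 1961 → Sep 4, 1962: 365 days.
Sep 4, 1962 → Oct 4, 1962: 30 days (September has 30).
Oct 4, 1962 → Nov 4, 1962: 31 days (October has 31).
Nov 4, 1962 → Dec 4, 1962: 30 days (November has 30).
Dec 4, 1962 → Jan 4, 1963: 31 days (December has 31).
Jan 4, 1963 → Jan 15, 1963: 11 days.
Total: 5612 days.

5612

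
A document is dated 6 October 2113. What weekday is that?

January 1, 2113 is a Sunday.
Jan 1, 2113 → Feb 1, 2113: 31 days (January has 31).
Feb 1, 2113 → Mar 1, 2113: 28 days (February has 28).
Mar 1, 2113 → Apr 1, 2113: 31 days (March has 31).
Apr 1, 2113 → May 1, 2113: 30 days (April has 30).
May 1, 2113 → Jun 1, 2113: 31 days (May has 31).
Jun 1, 2113 → Jul 1, 2113: 30 days (June has 30).
Jul 1, 2113 → Aug 1, 2113: 31 days (July has 31).
Aug 1, 2113 → Sep 1, 2113: 31 days (August has 31).
Sep 1, 2113 → Oct 1, 2113: 30 days (September has 30).
Oct 1, 2113 → Oct 6, 2113: 5 days.
Total: 278 days.
278 mod 7 = 5, so Sunday + 5 = Friday.

Friday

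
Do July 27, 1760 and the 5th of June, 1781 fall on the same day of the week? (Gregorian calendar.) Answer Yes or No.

From Jul 27, 1760 to Jun 5, 1781 is 7618 days.
7618 mod 7 = 2, so they are different weekdays.
(Jul 27, 1760 is a Sunday; Jun 5, 1781 is a Tuesday.)

No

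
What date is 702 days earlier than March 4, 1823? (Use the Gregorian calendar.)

−365 (one year) → Mar 4, 1822 (337 left).
−4 → Feb 28, 1822 (end of Feb, 28 days; 333 left).
−28 → Jan 31, 1822 (end of Jan, 31 days; 305 left).
−31 → Dec 31, 1821 (end of Dec, 31 days; 274 left).
−31 → Nov 30, 1821 (end of Nov, 30 days; 243 left).
−30 → Oct 31, 1821 (end of Oct, 31 days; 213 left).
−31 → Sep 30, 1821 (end of Sep, 30 days; 182 left).
−30 → Aug 31, 1821 (end of Aug, 31 days; 152 left).
−31 → Jul 31, 1821 (end of Jul, 31 days; 121 left).
−31 → Jun 30, 1821 (end of Jun, 30 days; 90 left).
−30 → May 31, 1821 (end of May, 31 days; 60 left).
−31 → Apr 30, 1821 (end of Apr, 30 days; 29 left).
−29 → Apr 1, 1821.

April 1, 1821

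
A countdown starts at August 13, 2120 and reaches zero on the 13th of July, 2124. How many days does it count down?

Aug 13, 2120 → Aug 13, 2121: 365 days.
Aug 13, 2121 → Aug 13, 2122: 365 days.
Aug 13, 2122 → Aug 13, 2123: 365 days.
Aug 13, 2123 → Sep 13, 2123: 31 days (August has 31).
Sep 13, 2123 → Oct 13, 2123: 30 days (September has 30).
Oct 13, 2123 → Nov 13, 2123: 31 days (October has 31).
Nov 13, 2123 → Dec 13, 2123: 30 days (November has 30).
Dec 13, 2123 → Jan 13, 2124: 31 days (December has 31).
Jan 13, 2124 → Feb 13, 2124: 31 days (January has 31).
Feb 13, 2124 → Mar 13, 2124: 29 days (February has 29).
Mar 13, 2124 → Apr 13, 2124: 31 days (March has 31).
Apr 13, 2124 → May 13, 2124: 30 days (April has 30).
May 13, 2124 → Jun 13, 2124: 31 days (May has 31).
Jun 13, 2124 → Jul 13, 2124: 30 days.
Total: 1430 days.

1430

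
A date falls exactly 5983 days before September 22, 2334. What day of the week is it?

Monday

Sep 22, 2334 is a Saturday.
5983 mod 7 = 5, so 5983 days before a Saturday is Saturday − 5 = Monday.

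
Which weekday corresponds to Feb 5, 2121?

Doomsday rule: the anchor day for the 2100s is Sunday. For year 21: 21÷12 = 1 r 9, and 9÷4 = 2, so 1+9+2 = 12.
Sunday + 12 ≡ Friday — that's 2121's doomsday.
In February the doomsday date is Feb 28 (2121 is not a leap year).
Feb 5 is 23 days before Feb 28; 23 mod 7 = 2, so Friday − 2 = Wednesday.

Wednesday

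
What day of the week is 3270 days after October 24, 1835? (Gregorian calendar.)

Sunday

Oct 24, 1835 is a Saturday.
3270 mod 7 = 1, so 3270 days after a Saturday is Saturday + 1 = Sunday.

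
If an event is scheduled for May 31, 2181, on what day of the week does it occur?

Thursday

Doomsday rule: the anchor day for the 2100s is Sunday. For year 81: 81÷12 = 6 r 9, and 9÷4 = 2, so 6+9+2 = 17.
Sunday + 17 ≡ Wednesday — that's 2181's doomsday.
In May the doomsday date is May 9.
May 31 is 22 days after May 9; 22 mod 7 = 1, so Wednesday + 1 = Thursday.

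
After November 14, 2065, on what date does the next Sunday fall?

Nov 14, 2065 is a Saturday.
From Saturday to the next Sunday is 1 day.
Nov 14, 2065 + 1 = Nov 15, 2065.

November 15, 2065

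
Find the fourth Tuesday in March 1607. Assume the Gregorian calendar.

March 27, 1607

March 1, 1607 is a Thursday.
The first Tuesday is therefore March 6 (5 days later).
The fourth Tuesday is 6 + 3×7 = March 27.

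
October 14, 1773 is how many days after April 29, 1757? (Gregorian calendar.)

Apr 29, 1757 → Apr 29, 1758: 365 days.
Apr 29, 1758 → Apr 29, 1759: 365 days.
Apr 29, 1759 → Apr 29, 1760: 366 days (Feb 29, 1760 is in that span).
Apr 29, 1760 → Apr 29, 1761: 365 days.
Apr 29, 1761 → Apr 29, 1762: 365 days.
Apr 29, 1762 → Apr 29, 1763: 365 days.
Apr 29, 1763 → Apr 29, 1764: 366 days (Feb 29, 1764 is in that span).
Apr 29, 1764 → Apr 29, 1765: 365 days.
Apr 29, 1765 → Apr 29, 1766: 365 days.
Apr 29, 1766 → Apr 29, 1767: 365 days.
Apr 29, 1767 → Apr 29, 1768: 366 days (Feb 29, 1768 is in that span).
Apr 29, 1768 → Apr 29, 1769: 365 days.
Apr 29, 1769 → Apr 29, 1770: 365 days.
Apr 29, 1770 → Apr 29, 1771: 365 days.
Apr 29, 1771 → Apr 29, 1772: 366 days (Feb 29, 1772 is in that span).
Apr 29, 1772 → Apr 29, 1773: 365 days.
Apr 29, 1773 → May 29, 1773: 30 days (April has 30).
May 29, 1773 → Jun 29, 1773: 31 days (May has 31).
Jun 29, 1773 → Jul 29, 1773: 30 days (June has 30).
Jul 29, 1773 → Aug 29, 1773: 31 days (July has 31).
Aug 29, 1773 → Sep 29, 1773: 31 days (August has 31).
Sep 29, 1773 → Oct 14, 1773: 15 days.
Total: 6012 days.

6012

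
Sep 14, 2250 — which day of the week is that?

Saturday

January 1, 2250 is a Tuesday.
Jan 1, 2250 → Feb 1, 2250: 31 days (January has 31).
Feb 1, 2250 → Mar 1, 2250: 28 days (February has 28).
Mar 1, 2250 → Apr 1, 2250: 31 days (March has 31).
Apr 1, 2250 → May 1, 2250: 30 days (April has 30).
May 1, 2250 → Jun 1, 2250: 31 days (May has 31).
Jun 1, 2250 → Jul 1, 2250: 30 days (June has 30).
Jul 1, 2250 → Aug 1, 2250: 31 days (July has 31).
Aug 1, 2250 → Sep 1, 2250: 31 days (August has 31).
Sep 1, 2250 → Sep 14, 2250: 13 days.
Total: 256 days.
256 mod 7 = 4, so Tuesday + 4 = Saturday.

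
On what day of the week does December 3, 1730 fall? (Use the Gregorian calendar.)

Sunday

Doomsday rule: the anchor day for the 1700s is Sunday. For year 30: 30÷12 = 2 r 6, and 6÷4 = 1, so 2+6+1 = 9.
Sunday + 9 ≡ Tuesday — that's 1730's doomsday.
In December the doomsday date is Dec 12.
Dec 3 is 9 days before Dec 12; 9 mod 7 = 2, so Tuesday − 2 = Sunday.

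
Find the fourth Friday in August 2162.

August 27, 2162

August 1, 2162 is a Sunday.
The first Friday is therefore August 6 (5 days later).
The fourth Friday is 6 + 3×7 = August 27.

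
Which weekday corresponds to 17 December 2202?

Friday

January 1, 2202 is a Friday.
Jan 1, 2202 → Feb 1, 2202: 31 days (January has 31).
Feb 1, 2202 → Mar 1, 2202: 28 days (February has 28).
Mar 1, 2202 → Apr 1, 2202: 31 days (March has 31).
Apr 1, 2202 → May 1, 2202: 30 days (April has 30).
May 1, 2202 → Jun 1, 2202: 31 days (May has 31).
Jun 1, 2202 → Jul 1, 2202: 30 days (June has 30).
Jul 1, 2202 → Aug 1, 2202: 31 days (July has 31).
Aug 1, 2202 → Sep 1, 2202: 31 days (August has 31).
Sep 1, 2202 → Oct 1, 2202: 30 days (September has 30).
Oct 1, 2202 → Nov 1, 2202: 31 days (October has 31).
Nov 1, 2202 → Dec 1, 2202: 30 days (November has 30).
Dec 1, 2202 → Dec 17, 2202: 16 days.
Total: 350 days.
350 mod 7 = 0, so Friday + 0 = Friday.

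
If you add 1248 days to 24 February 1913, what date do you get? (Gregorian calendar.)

+365 (one year) → Feb 24, 1914 (883 left).
+365 (one year) → Feb 24, 1915 (518 left).
+365 (one year) → Feb 24, 1916 (153 left).
Feb has 29 days: +6 → Mar 1, 1916 (147 left).
Mar has 31 days: +31 → Apr 1, 1916 (116 left).
Apr has 30 days: +30 → May 1, 1916 (86 left).
May has 31 days: +31 → Jun 1, 1916 (55 left).
Jun has 30 days: +30 → Jul 1, 1916 (25 left).
+25 → Jul 26, 1916.

July 26, 1916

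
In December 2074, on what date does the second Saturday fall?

December 8, 2074

December 1, 2074 is a Saturday.
The first Saturday is therefore December 1 (same day).
The second Saturday is 1 + 1×7 = December 8.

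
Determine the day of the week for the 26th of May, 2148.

Doomsday rule: the anchor day for the 2100s is Sunday. For year 48: 48÷12 = 4 r 0, and 0÷4 = 0, so 4+0+0 = 4.
Sunday + 4 ≡ Thursday — that's 2148's doomsday.
In May the doomsday date is May 9.
May 26 is 17 days after May 9; 17 mod 7 = 3, so Thursday + 3 = Sunday.

Sunday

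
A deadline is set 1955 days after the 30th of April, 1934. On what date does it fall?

+365 (one year) → Apr 30, 1935 (1590 left).
+366 (one year; includes Feb 29, 1936) → Apr 30, 1936 (1224 left).
+365 (one year) → Apr 30, 1937 (859 left).
+365 (one year) → Apr 30, 1938 (494 left).
+365 (one year) → Apr 30, 1939 (129 left).
Apr has 30 days: +1 → May 1, 1939 (128 left).
May has 31 days: +31 → Jun 1, 1939 (97 left).
Jun has 30 days: +30 → Jul 1, 1939 (67 left).
Jul has 31 days: +31 → Aug 1, 1939 (36 left).
Aug has 31 days: +31 → Sep 1, 1939 (5 left).
+5 → Sep 6, 1939.

September 6, 1939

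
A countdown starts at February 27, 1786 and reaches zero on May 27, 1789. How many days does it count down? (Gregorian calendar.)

Feb 27, 1786 → Feb 27, 1787: 365 days.
Feb 27, 1787 → Feb 27, 1788: 365 days.
Feb 27, 1788 → Feb 27, 1789: 366 days (Feb 29, 1788 is in that span).
Feb 27, 1789 → Mar 27, 1789: 28 days (February has 28).
Mar 27, 1789 → Apr 27, 1789: 31 days (March has 31).
Apr 27, 1789 → May 27, 1789: 30 days.
Total: 1185 days.

1185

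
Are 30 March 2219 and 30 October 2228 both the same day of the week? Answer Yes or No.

No

From Mar 30, 2219 to Oct 30, 2228 is 3502 days.
3502 mod 7 = 2, so they are different weekdays.
(Mar 30, 2219 is a Tuesday; Oct 30, 2228 is a Thursday.)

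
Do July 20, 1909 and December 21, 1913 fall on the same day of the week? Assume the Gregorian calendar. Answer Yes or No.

No

From Jul 20, 1909 to Dec 21, 1913 is 1615 days.
1615 mod 7 = 5, so they are different weekdays.
(Jul 20, 1909 is a Tuesday; Dec 21, 1913 is a Sunday.)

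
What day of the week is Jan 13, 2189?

Doomsday rule: the anchor day for the 2100s is Sunday. For year 89: 89÷12 = 7 r 5, and 5÷4 = 1, so 7+5+1 = 13.
Sunday + 13 ≡ Saturday — that's 2189's doomsday.
In January the doomsday date is Jan 3 (2189 is not a leap year).
Jan 13 is 10 days after Jan 3; 10 mod 7 = 3, so Saturday + 3 = Tuesday.

Tuesday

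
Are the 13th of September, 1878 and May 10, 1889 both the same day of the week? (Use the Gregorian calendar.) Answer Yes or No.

Yes

From Sep 13, 1878 to May 10, 1889 is 3892 days.
3892 mod 7 = 0, so they are the same weekday.
(Sep 13, 1878 is a Friday; May 10, 1889 is a Friday.)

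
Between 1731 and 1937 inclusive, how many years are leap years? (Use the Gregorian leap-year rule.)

50

Multiples of 4 in [1731,1937]: 52.
Of those, multiples of 100: 2 (not leap unless ÷400).
Multiples of 400: 0.
Leap years = 52 − 2 + 0 = 50.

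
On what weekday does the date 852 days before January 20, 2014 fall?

Wednesday

Jan 20, 2014 is a Monday.
852 mod 7 = 5, so 852 days before a Monday is Monday − 5 = Wednesday.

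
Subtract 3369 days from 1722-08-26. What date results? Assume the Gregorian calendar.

−365 (one year) → Aug 26, 1721 (3004 left).
−365 (one year) → Aug 26, 1720 (2639 left).
−366 (one year; includes Feb 29, 1720) → Aug 26, 1719 (2273 left).
−365 (one year) → Aug 26, 1718 (1908 left).
−365 (one year) → Aug 26, 1717 (1543 left).
−365 (one year) → Aug 26, 1716 (1178 left).
−366 (one year; includes Feb 29, 1716) → Aug 26, 1715 (812 left).
−365 (one year) → Aug 26, 1714 (447 left).
−365 (one year) → Aug 26, 1713 (82 left).
−26 → Jul 31, 1713 (end of Jul, 31 days; 56 left).
−31 → Jun 30, 1713 (end of Jun, 30 days; 25 left).
−25 → Jun 5, 1713.

June 5, 1713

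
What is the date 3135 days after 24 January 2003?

August 25, 2011

+365 (one year) → Jan 24, 2004 (2770 left).
+366 (one year; includes Feb 29, 2004) → Jan 24, 2005 (2404 left).
+365 (one year) → Jan 24, 2006 (2039 left).
+365 (one year) → Jan 24, 2007 (1674 left).
+365 (one year) → Jan 24, 2008 (1309 left).
+366 (one year; includes Feb 29, 2008) → Jan 24, 2009 (943 left).
+365 (one year) → Jan 24, 2010 (578 left).
+365 (one year) → Jan 24, 2011 (213 left).
Jan has 31 days: +8 → Feb 1, 2011 (205 left).
Feb has 28 days: +28 → Mar 1, 2011 (177 left).
Mar has 31 days: +31 → Apr 1, 2011 (146 left).
Apr has 30 days: +30 → May 1, 2011 (116 left).
May has 31 days: +31 → Jun 1, 2011 (85 left).
Jun has 30 days: +30 → Jul 1, 2011 (55 left).
Jul has 31 days: +31 → Aug 1, 2011 (24 left).
+24 → Aug 25, 2011.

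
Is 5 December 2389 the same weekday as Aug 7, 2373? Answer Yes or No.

From Aug 7, 2373 to Dec 5, 2389 is 5964 days.
5964 mod 7 = 0, so they are the same weekday.
(Aug 7, 2373 is a Tuesday; Dec 5, 2389 is a Tuesday.)

Yes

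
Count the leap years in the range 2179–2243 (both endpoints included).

15

Multiples of 4 in [2179,2243]: 16.
Of those, multiples of 100: 1 (not leap unless ÷400).
Multiples of 400: 0.
Leap years = 16 − 1 + 0 = 15.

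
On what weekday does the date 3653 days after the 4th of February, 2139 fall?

Tuesday

Feb 4, 2139 is a Wednesday.
3653 mod 7 = 6, so 3653 days after a Wednesday is Wednesday + 6 = Tuesday.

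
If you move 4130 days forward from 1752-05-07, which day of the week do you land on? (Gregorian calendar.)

Sunday

First find the weekday of May 7, 1752. Doomsday rule: the anchor day for the 1700s is Sunday. For year 52: 52÷12 = 4 r 4, and 4÷4 = 1, so 4+4+1 = 9.
Sunday + 9 ≡ Tuesday — that's 1752's doomsday.
In May the doomsday date is May 9.
May 7 is 2 days before May 9; 2 mod 7 = 2, so Tuesday − 2 = Sunday.
4130 mod 7 = 0, so 4130 days after a Sunday is Sunday + 0 = Sunday.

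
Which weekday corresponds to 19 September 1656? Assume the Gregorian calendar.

Doomsday rule: the anchor day for the 1600s is Tuesday. For year 56: 56÷12 = 4 r 8, and 8÷4 = 2, so 4+8+2 = 14.
Tuesday + 14 ≡ Tuesday — that's 1656's doomsday.
In September the doomsday date is Sep 5.
Sep 19 is 14 days after Sep 5; 14 mod 7 = 0, so Tuesday + 0 = Tuesday.

Tuesday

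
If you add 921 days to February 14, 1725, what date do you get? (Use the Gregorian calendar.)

+365 (one year) → Feb 14, 1726 (556 left).
+365 (one year) → Feb 14, 1727 (191 left).
Feb has 28 days: +15 → Mar 1, 1727 (176 left).
Mar has 31 days: +31 → Apr 1, 1727 (145 left).
Apr has 30 days: +30 → May 1, 1727 (115 left).
May has 31 days: +31 → Jun 1, 1727 (84 left).
Jun has 30 days: +30 → Jul 1, 1727 (54 left).
Jul has 31 days: +31 → Aug 1, 1727 (23 left).
+23 → Aug 24, 1727.

August 24, 1727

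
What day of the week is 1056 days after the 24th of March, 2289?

First find the weekday of Mar 24, 2289. Doomsday rule: the anchor day for the 2200s is Friday. For year 89: 89÷12 = 7 r 5, and 5÷4 = 1, so 7+5+1 = 13.
Friday + 13 ≡ Thursday — that's 2289's doomsday.
In March the doomsday date is Mar 14.
Mar 24 is 10 days after Mar 14; 10 mod 7 = 3, so Thursday + 3 = Sunday.
1056 mod 7 = 6, so 1056 days after a Sunday is Sunday + 6 = Saturday.

Saturday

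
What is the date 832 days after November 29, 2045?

+365 (one year) → Nov 29, 2046 (467 left).
+365 (one year) → Nov 29, 2047 (102 left).
Nov has 30 days: +2 → Dec 1, 2047 (100 left).
Dec has 31 days: +31 → Jan 1, 2048 (69 left).
Jan has 31 days: +31 → Feb 1, 2048 (38 left).
Feb has 29 days: +29 → Mar 1, 2048 (9 left).
+9 → Mar 10, 2048.

March 10, 2048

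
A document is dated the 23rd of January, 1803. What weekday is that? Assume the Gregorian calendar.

Doomsday rule: the anchor day for the 1800s is Friday. For year 03: 3÷12 = 0 r 3, and 3÷4 = 0, so 0+3+0 = 3.
Friday + 3 ≡ Monday — that's 1803's doomsday.
In January the doomsday date is Jan 3 (1803 is not a leap year).
Jan 23 is 20 days after Jan 3; 20 mod 7 = 6, so Monday + 6 = Sunday.

Sunday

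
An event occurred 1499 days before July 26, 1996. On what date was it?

June 18, 1992

−366 (one year; includes Feb 29, 1996) → Jul 26, 1995 (1133 left).
−365 (one year) → Jul 26, 1994 (768 left).
−365 (one year) → Jul 26, 1993 (403 left).
−365 (one year) → Jul 26, 1992 (38 left).
−26 → Jun 30, 1992 (end of Jun, 30 days; 12 left).
−12 → Jun 18, 1992.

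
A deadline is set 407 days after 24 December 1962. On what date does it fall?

February 4, 1964

+365 (one year) → Dec 24, 1963 (42 left).
Dec has 31 days: +8 → Jan 1, 1964 (34 left).
Jan has 31 days: +31 → Feb 1, 1964 (3 left).
+3 → Feb 4, 1964.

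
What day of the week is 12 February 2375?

Doomsday rule: the anchor day for the 2300s is Wednesday. For year 75: 75÷12 = 6 r 3, and 3÷4 = 0, so 6+3+0 = 9.
Wednesday + 9 ≡ Friday — that's 2375's doomsday.
In February the doomsday date is Feb 28 (2375 is not a leap year).
Feb 12 is 16 days before Feb 28; 16 mod 7 = 2, so Friday − 2 = Wednesday.

Wednesday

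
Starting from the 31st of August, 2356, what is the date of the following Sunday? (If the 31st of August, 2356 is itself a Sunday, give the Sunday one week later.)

Aug 31, 2356 is a Friday.
From Friday to the next Sunday is 2 days.
Aug 31, 2356 + 2 = Sep 2, 2356.

September 2, 2356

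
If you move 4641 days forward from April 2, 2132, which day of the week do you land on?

First find the weekday of Apr 2, 2132. Doomsday rule: the anchor day for the 2100s is Sunday. For year 32: 32÷12 = 2 r 8, and 8÷4 = 2, so 2+8+2 = 12.
Sunday + 12 ≡ Friday — that's 2132's doomsday.
In April the doomsday date is Apr 4.
Apr 2 is 2 days before Apr 4; 2 mod 7 = 2, so Friday − 2 = Wednesday.
4641 mod 7 = 0, so 4641 days after a Wednesday is Wednesday + 0 = Wednesday.

Wednesday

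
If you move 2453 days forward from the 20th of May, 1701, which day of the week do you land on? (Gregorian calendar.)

Monday

First find the weekday of May 20, 1701. Doomsday rule: the anchor day for the 1700s is Sunday. For year 01: 1÷12 = 0 r 1, and 1÷4 = 0, so 0+1+0 = 1.
Sunday + 1 ≡ Monday — that's 1701's doomsday.
In May the doomsday date is May 9.
May 20 is 11 days after May 9; 11 mod 7 = 4, so Monday + 4 = Friday.
2453 mod 7 = 3, so 2453 days after a Friday is Friday + 3 = Monday.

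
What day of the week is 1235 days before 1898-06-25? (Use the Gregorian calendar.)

Jun 25, 1898 is a Saturday.
1235 mod 7 = 3, so 1235 days before a Saturday is Saturday − 3 = Wednesday.

Wednesday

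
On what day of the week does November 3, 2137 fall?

Sunday

Doomsday rule: the anchor day for the 2100s is Sunday. For year 37: 37÷12 = 3 r 1, and 1÷4 = 0, so 3+1+0 = 4.
Sunday + 4 ≡ Thursday — that's 2137's doomsday.
In November the doomsday date is Nov 7.
Nov 3 is 4 days before Nov 7; 4 mod 7 = 4, so Thursday − 4 = Sunday.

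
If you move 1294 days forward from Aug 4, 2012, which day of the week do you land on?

Friday

Aug 4, 2012 is a Saturday.
1294 mod 7 = 6, so 1294 days after a Saturday is Saturday + 6 = Friday.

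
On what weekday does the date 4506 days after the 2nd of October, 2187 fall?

Oct 2, 2187 is a Tuesday.
4506 mod 7 = 5, so 4506 days after a Tuesday is Tuesday + 5 = Sunday.

Sunday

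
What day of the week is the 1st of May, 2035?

January 1, 2035 is a Monday.
Jan 1, 2035 → Feb 1, 2035: 31 days (January has 31).
Feb 1, 2035 → Mar 1, 2035: 28 days (February has 28).
Mar 1, 2035 → Apr 1, 2035: 31 days (March has 31).
Apr 1, 2035 → May 1, 2035: 30 days.
Total: 120 days.
120 mod 7 = 1, so Monday + 1 = Tuesday.

Tuesday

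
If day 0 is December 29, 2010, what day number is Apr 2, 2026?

Dec 29, 2010 → Dec 29, 2011: 365 days.
Dec 29, 2011 → Dec 29, 2012: 366 days (Feb 29, 2012 is in that span).
Dec 29, 2012 → Dec 29, 2013: 365 days.
Dec 29, 2013 → Dec 29, 2014: 365 days.
Dec 29, 2014 → Dec 29, 2015: 365 days.
Dec 29, 2015 → Dec 29, 2016: 366 days (Feb 29, 2016 is in that span).
Dec 29, 2016 → Dec 29, 2017: 365 days.
Dec 29, 2017 → Dec 29, 2018: 365 days.
Dec 29, 2018 → Dec 29, 2019: 365 days.
Dec 29, 2019 → Dec 29, 2020: 366 days (Feb 29, 2020 is in that span).
Dec 29, 2020 → Dec 29, 2021: 365 days.
Dec 29, 2021 → Dec 29, 2022: 365 days.
Dec 29, 2022 → Dec 29, 2023: 365 days.
Dec 29, 2023 → Dec 29, 2024: 366 days (Feb 29, 2024 is in that span).
Dec 29, 2024 → Dec 29, 2025: 365 days.
Dec 29, 2025 → Jan 29, 2026: 31 days (December has 31).
Jan 29, 2026 → Feb 28, 2026: 30 days (January has 31).
Feb 28, 2026 → Mar 28, 2026: 28 days (February has 28).
Mar 28, 2026 → Apr 2, 2026: 5 days.
Total: 5573 days.

5573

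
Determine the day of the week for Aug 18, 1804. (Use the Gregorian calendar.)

Saturday

Doomsday rule: the anchor day for the 1800s is Friday. For year 04: 4÷12 = 0 r 4, and 4÷4 = 1, so 0+4+1 = 5.
Friday + 5 ≡ Wednesday — that's 1804's doomsday.
In August the doomsday date is Aug 8.
Aug 18 is 10 days after Aug 8; 10 mod 7 = 3, so Wednesday + 3 = Saturday.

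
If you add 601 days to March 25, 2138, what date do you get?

November 16, 2139

+365 (one year) → Mar 25, 2139 (236 left).
Mar has 31 days: +7 → Apr 1, 2139 (229 left).
Apr has 30 days: +30 → May 1, 2139 (199 left).
May has 31 days: +31 → Jun 1, 2139 (168 left).
Jun has 30 days: +30 → Jul 1, 2139 (138 left).
Jul has 31 days: +31 → Aug 1, 2139 (107 left).
Aug has 31 days: +31 → Sep 1, 2139 (76 left).
Sep has 30 days: +30 → Oct 1, 2139 (46 left).
Oct has 31 days: +31 → Nov 1, 2139 (15 left).
+15 → Nov 16, 2139.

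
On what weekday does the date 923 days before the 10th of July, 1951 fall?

Wednesday

First find the weekday of Jul 10, 1951. Doomsday rule: the anchor day for the 1900s is Wednesday. For year 51: 51÷12 = 4 r 3, and 3÷4 = 0, so 4+3+0 = 7.
Wednesday + 7 ≡ Wednesday — that's 1951's doomsday.
In July the doomsday date is Jul 11.
Jul 10 is 1 day before Jul 11; 1 mod 7 = 1, so Wednesday − 1 = Tuesday.
923 mod 7 = 6, so 923 days before a Tuesday is Tuesday − 6 = Wednesday.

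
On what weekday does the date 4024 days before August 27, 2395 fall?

Aug 27, 2395 is a Sunday.
4024 mod 7 = 6, so 4024 days before a Sunday is Sunday − 6 = Monday.

Monday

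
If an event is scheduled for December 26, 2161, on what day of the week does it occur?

Doomsday rule: the anchor day for the 2100s is Sunday. For year 61: 61÷12 = 5 r 1, and 1÷4 = 0, so 5+1+0 = 6.
Sunday + 6 ≡ Saturday — that's 2161's doomsday.
In December the doomsday date is Dec 12.
Dec 26 is 14 days after Dec 12; 14 mod 7 = 0, so Saturday + 0 = Saturday.

Saturday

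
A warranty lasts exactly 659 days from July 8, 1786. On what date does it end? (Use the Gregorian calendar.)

+365 (one year) → Jul 8, 1787 (294 left).
Jul has 31 days: +24 → Aug 1, 1787 (270 left).
Aug has 31 days: +31 → Sep 1, 1787 (239 left).
Sep has 30 days: +30 → Oct 1, 1787 (209 left).
Oct has 31 days: +31 → Nov 1, 1787 (178 left).
Nov has 30 days: +30 → Dec 1, 1787 (148 left).
Dec has 31 days: +31 → Jan 1, 1788 (117 left).
Jan has 31 days: +31 → Feb 1, 1788 (86 left).
Feb has 29 days: +29 → Mar 1, 1788 (57 left).
Mar has 31 days: +31 → Apr 1, 1788 (26 left).
+26 → Apr 27, 1788.

April 27, 1788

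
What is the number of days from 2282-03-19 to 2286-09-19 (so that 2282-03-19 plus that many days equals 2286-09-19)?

Mar 19, 2282 → Mar 19, 2283: 365 days.
Mar 19, 2283 → Mar 19, 2284: 366 days (Feb 29, 2284 is in that span).
Mar 19, 2284 → Mar 19, 2285: 365 days.
Mar 19, 2285 → Mar 19, 2286: 365 days.
Mar 19, 2286 → Apr 19, 2286: 31 days (March has 31).
Apr 19, 2286 → May 19, 2286: 30 days (April has 30).
May 19, 2286 → Jun 19, 2286: 31 days (May has 31).
Jun 19, 2286 → Jul 19, 2286: 30 days (June has 30).
Jul 19, 2286 → Aug 19, 2286: 31 days (July has 31).
Aug 19, 2286 → Sep 19, 2286: 31 days.
Total: 1645 days.

1645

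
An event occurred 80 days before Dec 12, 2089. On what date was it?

September 23, 2089

−12 → Nov 30, 2089 (end of Nov, 30 days; 68 left).
−30 → Oct 31, 2089 (end of Oct, 31 days; 38 left).
−31 → Sep 30, 2089 (end of Sep, 30 days; 7 left).
−7 → Sep 23, 2089.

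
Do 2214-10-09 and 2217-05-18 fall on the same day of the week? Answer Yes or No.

Yes

From Oct 9, 2214 to May 18, 2217 is 952 days.
952 mod 7 = 0, so they are the same weekday.
(Oct 9, 2214 is a Sunday; May 18, 2217 is a Sunday.)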